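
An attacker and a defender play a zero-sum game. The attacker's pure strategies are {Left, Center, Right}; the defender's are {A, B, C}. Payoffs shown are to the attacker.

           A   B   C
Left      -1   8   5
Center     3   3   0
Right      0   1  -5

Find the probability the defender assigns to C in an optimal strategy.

4/9

Row minima: Left → -1, Center → 0, Right → -5; maximin = 0.
Column maxima: A → 3, B → 8, C → 5; minimax = 3.
0 ≠ 3, so there is no saddle point; optimal play is mixed.
Right is strictly dominated by Center, so the attacker never plays it.
B is strictly dominated by C (it gives the attacker strictly more in every row), so the defender never plays it.
On the remaining 2×2 (Left, Center vs A, C):
Let the attacker play Left with probability p. Expected payoff against A: (-1)p + 3(1−p) = −4p + 3; against C: 5p + 0(1−p) = 5p.
Setting these equal: −4p + 3 = 5p ⇒ −9p = -3 ⇒ p = 1/3, and the value is (-4)·(1/3) + 3 = 5/3.
For the defender: with q = P(A), equating Left's and Center's payoffs gives −6q + 5 = 3q ⇒ q = 5/9.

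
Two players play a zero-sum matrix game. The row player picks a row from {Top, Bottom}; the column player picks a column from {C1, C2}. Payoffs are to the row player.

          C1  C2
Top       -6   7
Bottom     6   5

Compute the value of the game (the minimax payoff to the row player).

36/7

Row minima: Top → -6, Bottom → 5; maximin = 5.
Column maxima: C1 → 6, C2 → 7; minimax = 6.
5 ≠ 6, so there is no saddle point; optimal play is mixed.
Let the row player play Top with probability p. Expected payoff against C1: (-6)p + 6(1−p) = −12p + 6; against C2: 7p + 5(1−p) = 2p + 5.
Setting these equal: −12p + 6 = 2p + 5 ⇒ −14p = -1 ⇒ p = 1/14, and the value is (-12)·(1/14) + 6 = 36/7.
For the column player: with q = P(C1), equating Top's and Bottom's payoffs gives −13q + 7 = q + 5 ⇒ q = 1/7.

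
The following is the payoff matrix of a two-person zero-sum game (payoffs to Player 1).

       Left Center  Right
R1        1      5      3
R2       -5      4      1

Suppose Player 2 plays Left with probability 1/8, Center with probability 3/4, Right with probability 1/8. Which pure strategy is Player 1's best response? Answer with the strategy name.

R1

Expected payoff of R1: (1/8)·1 + (3/4)·5 + (1/8)·3 = 17/4.
Expected payoff of R2: (1/8)·(-5) + (3/4)·4 + (1/8)·1 = 5/2.
The largest is 17/4, so Player 1's best response is R1.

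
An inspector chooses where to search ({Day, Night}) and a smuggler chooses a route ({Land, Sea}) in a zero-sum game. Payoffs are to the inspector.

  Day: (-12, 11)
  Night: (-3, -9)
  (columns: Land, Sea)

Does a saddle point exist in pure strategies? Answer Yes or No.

No

Row minima: Day → -12, Night → -9; maximin = -9.
Column maxima: Land → -3, Sea → 11; minimax = -3.
-9 ≠ -3, so no pure-strategy equilibrium exists.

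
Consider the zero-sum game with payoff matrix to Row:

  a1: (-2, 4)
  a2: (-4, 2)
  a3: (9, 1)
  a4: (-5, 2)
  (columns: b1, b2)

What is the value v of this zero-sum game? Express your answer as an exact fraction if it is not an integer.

Row minima: a1 → -2, a2 → -4, a3 → 1, a4 → -5; maximin = 1.
Column maxima: b1 → 9, b2 → 4; minimax = 4.
1 ≠ 4, so there is no saddle point; optimal play is mixed.
a2 is strictly dominated by a1, so Row never plays it.
a4 is strictly dominated by a1, so Row never plays it.
On the remaining 2×2 (a1, a3 vs b1, b2):
Let Row play a1 with probability p. Expected payoff against b1: (-2)p + 9(1−p) = −11p + 9; against b2: 4p + 1(1−p) = 3p + 1.
Setting these equal: −11p + 9 = 3p + 1 ⇒ −14p = -8 ⇒ p = 4/7, and the value is (-11)·(4/7) + 9 = 19/7.
For Column: with q = P(b1), equating a1's and a3's payoffs gives −6q + 4 = 8q + 1 ⇒ q = 3/14.

19/7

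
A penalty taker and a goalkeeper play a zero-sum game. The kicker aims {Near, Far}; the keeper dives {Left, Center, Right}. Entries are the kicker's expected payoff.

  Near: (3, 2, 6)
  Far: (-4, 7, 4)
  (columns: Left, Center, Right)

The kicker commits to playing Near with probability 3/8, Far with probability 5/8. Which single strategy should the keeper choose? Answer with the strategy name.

If the keeper plays Left, the kicker's expected payoff is (3/8)·3 + (5/8)·(-4) = -11/8.
If the keeper plays Center, the kicker's expected payoff is (3/8)·2 + (5/8)·7 = 41/8.
If the keeper plays Right, the kicker's expected payoff is (3/8)·6 + (5/8)·4 = 19/4.
The keeper minimizes the kicker's payoff; the smallest is -11/8, so the best response is Left.

Left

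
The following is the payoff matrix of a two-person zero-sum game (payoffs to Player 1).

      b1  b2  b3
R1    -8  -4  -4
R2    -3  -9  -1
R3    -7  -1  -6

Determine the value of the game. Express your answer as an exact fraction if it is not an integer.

-5

Row minima: R1 → -8, R2 → -9, R3 → -7; maximin = -7.
Column maxima: b1 → -3, b2 → -1, b3 → -1; minimax = -3.
-7 ≠ -3, so there is no saddle point; optimal play is mixed.
b3 is strictly dominated by b1 (it gives Player 1 strictly more in every row), so Player 2 never plays it.
With b3 eliminated, R1 is strictly dominated by R3 (R3 gives Player 1 strictly more in every remaining column), so Player 1 never plays it.
On the remaining 2×2 (R2, R3 vs b1, b2):
Let Player 1 play R2 with probability p. Expected payoff against b1: (-3)p + (-7)(1−p) = 4p − 7; against b2: (-9)p + (-1)(1−p) = −8p − 1.
Setting these equal: 4p − 7 = −8p − 1 ⇒ 12p = 6 ⇒ p = 1/2, and the value is (4)·(1/2) − 7 = -5.
For Player 2: with q = P(b1), equating R2's and R3's payoffs gives 6q − 9 = −6q − 1 ⇒ q = 2/3.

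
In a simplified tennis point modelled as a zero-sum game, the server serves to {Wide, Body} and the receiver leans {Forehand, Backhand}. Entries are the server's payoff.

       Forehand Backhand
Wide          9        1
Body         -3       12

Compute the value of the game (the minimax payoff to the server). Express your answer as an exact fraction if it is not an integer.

Row minima: Wide → 1, Body → -3; maximin = 1.
Column maxima: Forehand → 9, Backhand → 12; minimax = 9.
1 ≠ 9, so there is no saddle point; optimal play is mixed.
Let the server play Wide with probability p. Expected payoff against Forehand: 9p + (-3)(1−p) = 12p − 3; against Backhand: 1p + 12(1−p) = −11p + 12.
Setting these equal: 12p − 3 = −11p + 12 ⇒ 23p = 15 ⇒ p = 15/23, and the value is (12)·(15/23) − 3 = 111/23.
For the receiver: with q = P(Forehand), equating Wide's and Body's payoffs gives 8q + 1 = −15q + 12 ⇒ q = 11/23.

111/23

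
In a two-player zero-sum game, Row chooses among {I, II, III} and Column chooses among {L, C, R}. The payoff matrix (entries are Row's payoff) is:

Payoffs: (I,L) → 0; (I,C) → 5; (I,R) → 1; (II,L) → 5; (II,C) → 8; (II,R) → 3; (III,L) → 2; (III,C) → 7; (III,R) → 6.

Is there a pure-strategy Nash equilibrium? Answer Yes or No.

No

Row minima: I → 0, II → 3, III → 2; maximin = 3.
Column maxima: L → 5, C → 8, R → 6; minimax = 5.
3 ≠ 5, so no pure-strategy equilibrium exists.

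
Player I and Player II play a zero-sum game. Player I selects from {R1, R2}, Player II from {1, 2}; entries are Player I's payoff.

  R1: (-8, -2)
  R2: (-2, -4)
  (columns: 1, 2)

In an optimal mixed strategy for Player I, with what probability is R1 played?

Row minima: R1 → -8, R2 → -4; maximin = -4.
Column maxima: 1 → -2, 2 → -2; minimax = -2.
-4 ≠ -2, so there is no saddle point; optimal play is mixed.
Let Player I play R1 with probability p. Expected payoff against 1: (-8)p + (-2)(1−p) = −6p − 2; against 2: (-2)p + (-4)(1−p) = 2p − 4.
Setting these equal: −6p − 2 = 2p − 4 ⇒ −8p = -2 ⇒ p = 1/4, and the value is (-6)·(1/4) − 2 = -7/2.
For Player II: with q = P(1), equating R1's and R2's payoffs gives −6q − 2 = 2q − 4 ⇒ q = 1/4.

1/4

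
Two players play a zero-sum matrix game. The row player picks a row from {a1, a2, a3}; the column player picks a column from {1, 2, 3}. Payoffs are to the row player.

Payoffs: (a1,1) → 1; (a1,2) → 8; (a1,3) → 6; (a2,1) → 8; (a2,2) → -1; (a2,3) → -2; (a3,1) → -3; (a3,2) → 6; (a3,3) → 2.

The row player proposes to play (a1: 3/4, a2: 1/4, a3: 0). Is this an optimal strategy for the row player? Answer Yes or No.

Against 1 this mix gives (3/4)·1 + (1/4)·8 = 11/4.
Against 2 this mix gives (3/4)·8 + (1/4)·(-1) = 23/4.
Against 3 this mix gives (3/4)·6 + (1/4)·(-2) = 4.
The column player will play 1, holding the row player to 11/4. Shifting weight toward the row that does better against 1 would raise this floor (the equalizing mix achieves 10/3 against both 1 and 3), so the proposed strategy is not optimal.

No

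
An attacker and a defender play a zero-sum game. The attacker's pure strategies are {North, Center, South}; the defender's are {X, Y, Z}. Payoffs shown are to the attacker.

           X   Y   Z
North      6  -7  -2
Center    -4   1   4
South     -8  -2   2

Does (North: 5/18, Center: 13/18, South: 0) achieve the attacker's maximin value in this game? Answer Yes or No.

Yes

Against X this mix gives (5/18)·6 + (13/18)·(-4) = -11/9.
Against Y this mix gives (5/18)·(-7) + (13/18)·1 = -11/9.
Against Z this mix gives (5/18)·(-2) + (13/18)·4 = 7/3.
All of the defender's active replies (X, Y) yield -11/9, and no column does worse for the attacker. The mix makes the defender indifferent and guarantees -11/9, so it is optimal.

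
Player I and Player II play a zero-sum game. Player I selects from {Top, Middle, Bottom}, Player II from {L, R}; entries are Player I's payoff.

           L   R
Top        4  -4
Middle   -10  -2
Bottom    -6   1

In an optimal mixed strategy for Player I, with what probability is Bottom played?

Row minima: Top → -4, Middle → -10, Bottom → -6; maximin = -4.
Column maxima: L → 4, R → 1; minimax = 1.
-4 ≠ 1, so there is no saddle point; optimal play is mixed.
Middle is strictly dominated by Bottom, so Player I never plays it.
On the remaining 2×2 (Top, Bottom vs L, R):
Let Player I play Top with probability p. Expected payoff against L: 4p + (-6)(1−p) = 10p − 6; against R: (-4)p + 1(1−p) = −5p + 1.
Setting these equal: 10p − 6 = −5p + 1 ⇒ 15p = 7 ⇒ p = 7/15, and the value is (10)·(7/15) − 6 = -4/3.
For Player II: with q = P(L), equating Top's and Bottom's payoffs gives 8q − 4 = −7q + 1 ⇒ q = 1/3.

8/15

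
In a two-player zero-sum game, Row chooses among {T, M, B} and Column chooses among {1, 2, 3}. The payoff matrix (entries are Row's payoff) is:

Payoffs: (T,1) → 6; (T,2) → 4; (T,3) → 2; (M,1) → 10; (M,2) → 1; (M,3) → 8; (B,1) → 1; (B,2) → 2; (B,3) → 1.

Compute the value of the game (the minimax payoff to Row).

Row minima: T → 2, M → 1, B → 1; maximin = 2.
Column maxima: 1 → 10, 2 → 4, 3 → 8; minimax = 4.
2 ≠ 4, so there is no saddle point; optimal play is mixed.
B is strictly dominated by T, so Row never plays it.
With B eliminated, 1 is strictly dominated by 2 (it gives Row strictly more in every remaining row), so Column never plays it.
On the remaining 2×2 (T, M vs 2, 3):
Let Row play T with probability p. Expected payoff against 2: 4p + 1(1−p) = 3p + 1; against 3: 2p + 8(1−p) = −6p + 8.
Setting these equal: 3p + 1 = −6p + 8 ⇒ 9p = 7 ⇒ p = 7/9, and the value is (3)·(7/9) + 1 = 10/3.
For Column: with q = P(2), equating T's and M's payoffs gives 2q + 2 = −7q + 8 ⇒ q = 2/3.

10/3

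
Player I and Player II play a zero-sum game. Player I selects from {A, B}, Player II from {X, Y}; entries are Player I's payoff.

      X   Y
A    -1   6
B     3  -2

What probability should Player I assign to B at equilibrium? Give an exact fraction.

7/12

Row minima: A → -1, B → -2; maximin = -1.
Column maxima: X → 3, Y → 6; minimax = 3.
-1 ≠ 3, so there is no saddle point; optimal play is mixed.
Let Player I play A with probability p. Expected payoff against X: (-1)p + 3(1−p) = −4p + 3; against Y: 6p + (-2)(1−p) = 8p − 2.
Setting these equal: −4p + 3 = 8p − 2 ⇒ −12p = -5 ⇒ p = 5/12, and the value is (-4)·(5/12) + 3 = 4/3.
For Player II: with q = P(X), equating A's and B's payoffs gives −7q + 6 = 5q − 2 ⇒ q = 2/3.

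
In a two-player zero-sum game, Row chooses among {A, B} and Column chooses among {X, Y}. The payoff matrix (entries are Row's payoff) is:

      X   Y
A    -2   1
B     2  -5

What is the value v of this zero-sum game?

-4/5

Row minima: A → -2, B → -5; maximin = -2.
Column maxima: X → 2, Y → 1; minimax = 1.
-2 ≠ 1, so there is no saddle point; optimal play is mixed.
Let Row play A with probability p. Expected payoff against X: (-2)p + 2(1−p) = −4p + 2; against Y: 1p + (-5)(1−p) = 6p − 5.
Setting these equal: −4p + 2 = 6p − 5 ⇒ −10p = -7 ⇒ p = 7/10, and the value is (-4)·(7/10) + 2 = -4/5.
For Column: with q = P(X), equating A's and B's payoffs gives −3q + 1 = 7q − 5 ⇒ q = 3/5.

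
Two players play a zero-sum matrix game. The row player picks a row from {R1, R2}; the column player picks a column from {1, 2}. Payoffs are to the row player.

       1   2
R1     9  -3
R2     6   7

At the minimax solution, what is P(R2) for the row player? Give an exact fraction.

12/13

Row minima: R1 → -3, R2 → 6; maximin = 6.
Column maxima: 1 → 9, 2 → 7; minimax = 7.
6 ≠ 7, so there is no saddle point; optimal play is mixed.
Let the row player play R1 with probability p. Expected payoff against 1: 9p + 6(1−p) = 3p + 6; against 2: (-3)p + 7(1−p) = −10p + 7.
Setting these equal: 3p + 6 = −10p + 7 ⇒ 13p = 1 ⇒ p = 1/13, and the value is (3)·(1/13) + 6 = 81/13.
For the column player: with q = P(1), equating R1's and R2's payoffs gives 12q − 3 = −q + 7 ⇒ q = 10/13.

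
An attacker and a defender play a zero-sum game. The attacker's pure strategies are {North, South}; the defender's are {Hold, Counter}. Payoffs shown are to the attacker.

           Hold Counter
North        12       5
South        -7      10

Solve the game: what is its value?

Row minima: North → 5, South → -7; maximin = 5.
Column maxima: Hold → 12, Counter → 10; minimax = 10.
5 ≠ 10, so there is no saddle point; optimal play is mixed.
Let the attacker play North with probability p. Expected payoff against Hold: 12p + (-7)(1−p) = 19p − 7; against Counter: 5p + 10(1−p) = −5p + 10.
Setting these equal: 19p − 7 = −5p + 10 ⇒ 24p = 17 ⇒ p = 17/24, and the value is (19)·(17/24) − 7 = 155/24.
For the defender: with q = P(Hold), equating North's and South's payoffs gives 7q + 5 = −17q + 10 ⇒ q = 5/24.

155/24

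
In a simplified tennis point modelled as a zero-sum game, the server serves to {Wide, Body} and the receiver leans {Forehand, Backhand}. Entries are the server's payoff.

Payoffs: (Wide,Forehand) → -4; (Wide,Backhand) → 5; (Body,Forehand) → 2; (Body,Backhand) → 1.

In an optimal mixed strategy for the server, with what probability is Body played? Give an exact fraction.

Row minima: Wide → -4, Body → 1; maximin = 1.
Column maxima: Forehand → 2, Backhand → 5; minimax = 2.
1 ≠ 2, so there is no saddle point; optimal play is mixed.
Let the server play Wide with probability p. Expected payoff against Forehand: (-4)p + 2(1−p) = −6p + 2; against Backhand: 5p + 1(1−p) = 4p + 1.
Setting these equal: −6p + 2 = 4p + 1 ⇒ −10p = -1 ⇒ p = 1/10, and the value is (-6)·(1/10) + 2 = 7/5.
For the receiver: with q = P(Forehand), equating Wide's and Body's payoffs gives −9q + 5 = q + 1 ⇒ q = 2/5.

9/10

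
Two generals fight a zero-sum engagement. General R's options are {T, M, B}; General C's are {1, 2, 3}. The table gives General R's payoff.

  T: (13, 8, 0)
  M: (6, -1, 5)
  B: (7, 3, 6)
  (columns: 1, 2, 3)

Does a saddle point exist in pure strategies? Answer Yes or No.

No

Row minima: T → 0, M → -1, B → 3; maximin = 3.
Column maxima: 1 → 13, 2 → 8, 3 → 6; minimax = 6.
3 ≠ 6, so no pure-strategy equilibrium exists.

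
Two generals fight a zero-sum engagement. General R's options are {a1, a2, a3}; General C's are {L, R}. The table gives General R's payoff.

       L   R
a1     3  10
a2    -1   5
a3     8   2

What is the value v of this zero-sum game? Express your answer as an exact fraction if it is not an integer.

Row minima: a1 → 3, a2 → -1, a3 → 2; maximin = 3.
Column maxima: L → 8, R → 10; minimax = 8.
3 ≠ 8, so there is no saddle point; optimal play is mixed.
a2 is strictly dominated by a1, so General R never plays it.
On the remaining 2×2 (a1, a3 vs L, R):
Let General R play a1 with probability p. Expected payoff against L: 3p + 8(1−p) = −5p + 8; against R: 10p + 2(1−p) = 8p + 2.
Setting these equal: −5p + 8 = 8p + 2 ⇒ −13p = -6 ⇒ p = 6/13, and the value is (-5)·(6/13) + 8 = 74/13.
For General C: with q = P(L), equating a1's and a3's payoffs gives −7q + 10 = 6q + 2 ⇒ q = 8/13.

74/13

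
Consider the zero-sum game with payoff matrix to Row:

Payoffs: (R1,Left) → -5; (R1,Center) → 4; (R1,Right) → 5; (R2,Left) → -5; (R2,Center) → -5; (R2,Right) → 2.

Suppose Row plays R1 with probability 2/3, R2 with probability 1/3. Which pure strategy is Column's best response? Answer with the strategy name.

Left

If Column plays Left, Row's expected payoff is (2/3)·(-5) + (1/3)·(-5) = -5.
If Column plays Center, Row's expected payoff is (2/3)·4 + (1/3)·(-5) = 1.
If Column plays Right, Row's expected payoff is (2/3)·5 + (1/3)·2 = 4.
Column minimizes Row's payoff; the smallest is -5, so the best response is Left.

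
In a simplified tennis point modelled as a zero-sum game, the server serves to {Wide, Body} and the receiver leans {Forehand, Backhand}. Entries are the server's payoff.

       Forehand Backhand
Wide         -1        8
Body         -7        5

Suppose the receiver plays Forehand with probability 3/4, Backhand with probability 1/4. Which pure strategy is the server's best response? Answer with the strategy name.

Wide

Expected payoff of Wide: (3/4)·(-1) + (1/4)·8 = 5/4.
Expected payoff of Body: (3/4)·(-7) + (1/4)·5 = -4.
The largest is 5/4, so the server's best response is Wide.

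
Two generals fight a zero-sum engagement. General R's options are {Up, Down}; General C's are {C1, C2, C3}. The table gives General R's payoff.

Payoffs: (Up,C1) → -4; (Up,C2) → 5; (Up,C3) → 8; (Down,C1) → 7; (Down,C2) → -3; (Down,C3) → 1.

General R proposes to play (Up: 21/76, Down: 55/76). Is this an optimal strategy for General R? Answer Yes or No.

No

Against C1 this mix gives (21/76)·(-4) + (55/76)·7 = 301/76.
Against C2 this mix gives (21/76)·5 + (55/76)·(-3) = -15/19.
Against C3 this mix gives (21/76)·8 + (55/76)·1 = 223/76.
General C will play C2, holding General R to -15/19. Shifting weight toward the row that does better against C2 would raise this floor (the equalizing mix achieves 23/19 against both C2 and C1), so the proposed strategy is not optimal.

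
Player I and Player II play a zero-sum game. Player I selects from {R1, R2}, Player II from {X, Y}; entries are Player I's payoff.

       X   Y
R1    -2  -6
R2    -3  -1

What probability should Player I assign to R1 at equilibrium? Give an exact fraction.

1/3

Row minima: R1 → -6, R2 → -3; maximin = -3.
Column maxima: X → -2, Y → -1; minimax = -2.
-3 ≠ -2, so there is no saddle point; optimal play is mixed.
Let Player I play R1 with probability p. Expected payoff against X: (-2)p + (-3)(1−p) = p − 3; against Y: (-6)p + (-1)(1−p) = −5p − 1.
Setting these equal: p − 3 = −5p − 1 ⇒ 6p = 2 ⇒ p = 1/3, and the value is (1)·(1/3) − 3 = -8/3.
For Player II: with q = P(X), equating R1's and R2's payoffs gives 4q − 6 = −2q − 1 ⇒ q = 5/6.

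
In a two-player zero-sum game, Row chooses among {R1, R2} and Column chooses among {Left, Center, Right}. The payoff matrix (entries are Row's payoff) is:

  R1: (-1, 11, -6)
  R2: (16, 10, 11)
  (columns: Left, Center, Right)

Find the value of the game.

Row minima: R1 → -6, R2 → 10; maximin = 10.
Column maxima: Left → 16, Center → 11, Right → 11; minimax = 11.
10 ≠ 11, so there is no saddle point; optimal play is mixed.
Left is strictly dominated by Right (it gives Row strictly more in every row), so Column never plays it.
On the remaining 2×2 (R1, R2 vs Center, Right):
Let Row play R1 with probability p. Expected payoff against Center: 11p + 10(1−p) = p + 10; against Right: (-6)p + 11(1−p) = −17p + 11.
Setting these equal: p + 10 = −17p + 11 ⇒ 18p = 1 ⇒ p = 1/18, and the value is (1)·(1/18) + 10 = 181/18.
For Column: with q = P(Center), equating R1's and R2's payoffs gives 17q − 6 = −q + 11 ⇒ q = 17/18.

181/18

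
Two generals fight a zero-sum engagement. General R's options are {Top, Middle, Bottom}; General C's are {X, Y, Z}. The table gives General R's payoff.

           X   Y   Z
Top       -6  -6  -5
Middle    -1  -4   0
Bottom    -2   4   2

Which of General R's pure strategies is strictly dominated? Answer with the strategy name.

Middle gives a strictly higher payoff than Top against every column: -1 > -6, -4 > -6, 0 > -5.
So Top is strictly dominated and General R never plays it.

Top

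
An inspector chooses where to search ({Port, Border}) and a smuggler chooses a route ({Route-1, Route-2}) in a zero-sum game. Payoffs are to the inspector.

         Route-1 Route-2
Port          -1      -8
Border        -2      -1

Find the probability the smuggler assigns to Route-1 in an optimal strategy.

Row minima: Port → -8, Border → -2; maximin = -2.
Column maxima: Route-1 → -1, Route-2 → -1; minimax = -1.
-2 ≠ -1, so there is no saddle point; optimal play is mixed.
Let the inspector play Port with probability p. Expected payoff against Route-1: (-1)p + (-2)(1−p) = p − 2; against Route-2: (-8)p + (-1)(1−p) = −7p − 1.
Setting these equal: p − 2 = −7p − 1 ⇒ 8p = 1 ⇒ p = 1/8, and the value is (1)·(1/8) − 2 = -15/8.
For the smuggler: with q = P(Route-1), equating Port's and Border's payoffs gives 7q − 8 = −q − 1 ⇒ q = 7/8.

7/8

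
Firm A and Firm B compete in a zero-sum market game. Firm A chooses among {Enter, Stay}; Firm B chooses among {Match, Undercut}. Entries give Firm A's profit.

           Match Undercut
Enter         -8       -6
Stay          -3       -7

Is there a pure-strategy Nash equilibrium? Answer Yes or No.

Row minima: Enter → -8, Stay → -7; maximin = -7.
Column maxima: Match → -3, Undercut → -6; minimax = -6.
-7 ≠ -6, so no pure-strategy equilibrium exists.

No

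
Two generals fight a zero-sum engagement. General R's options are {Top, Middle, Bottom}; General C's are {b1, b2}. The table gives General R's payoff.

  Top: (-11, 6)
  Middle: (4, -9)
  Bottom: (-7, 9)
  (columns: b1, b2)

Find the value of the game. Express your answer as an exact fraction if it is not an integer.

-27/29

Row minima: Top → -11, Middle → -9, Bottom → -7; maximin = -7.
Column maxima: b1 → 4, b2 → 9; minimax = 4.
-7 ≠ 4, so there is no saddle point; optimal play is mixed.
Top is strictly dominated by Bottom, so General R never plays it.
On the remaining 2×2 (Middle, Bottom vs b1, b2):
Let General R play Middle with probability p. Expected payoff against b1: 4p + (-7)(1−p) = 11p − 7; against b2: (-9)p + 9(1−p) = −18p + 9.
Setting these equal: 11p − 7 = −18p + 9 ⇒ 29p = 16 ⇒ p = 16/29, and the value is (11)·(16/29) − 7 = -27/29.
For General C: with q = P(b1), equating Middle's and Bottom's payoffs gives 13q − 9 = −16q + 9 ⇒ q = 18/29.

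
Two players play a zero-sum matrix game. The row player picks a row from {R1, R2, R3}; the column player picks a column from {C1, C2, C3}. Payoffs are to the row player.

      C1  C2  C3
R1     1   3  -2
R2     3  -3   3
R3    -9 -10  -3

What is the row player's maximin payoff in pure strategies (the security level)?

Row minima: R1 → -2, R2 → -3, R3 → -10.
The best of these is -2.

-2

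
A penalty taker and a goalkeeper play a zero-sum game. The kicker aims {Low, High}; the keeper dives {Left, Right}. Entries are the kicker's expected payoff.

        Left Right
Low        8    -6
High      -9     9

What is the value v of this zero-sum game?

9/16

Row minima: Low → -6, High → -9; maximin = -6.
Column maxima: Left → 8, Right → 9; minimax = 8.
-6 ≠ 8, so there is no saddle point; optimal play is mixed.
Let the kicker play Low with probability p. Expected payoff against Left: 8p + (-9)(1−p) = 17p − 9; against Right: (-6)p + 9(1−p) = −15p + 9.
Setting these equal: 17p − 9 = −15p + 9 ⇒ 32p = 18 ⇒ p = 9/16, and the value is (17)·(9/16) − 9 = 9/16.
For the keeper: with q = P(Left), equating Low's and High's payoffs gives 14q − 6 = −18q + 9 ⇒ q = 15/32.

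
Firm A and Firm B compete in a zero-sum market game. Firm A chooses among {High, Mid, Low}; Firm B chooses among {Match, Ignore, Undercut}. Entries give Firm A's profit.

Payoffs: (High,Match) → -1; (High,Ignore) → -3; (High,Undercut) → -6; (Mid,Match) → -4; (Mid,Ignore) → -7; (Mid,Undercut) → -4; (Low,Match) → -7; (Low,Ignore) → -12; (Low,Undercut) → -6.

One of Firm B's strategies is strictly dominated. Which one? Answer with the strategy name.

Match

Ignore holds Firm A's payoff strictly below Match in every row: -3 < -1, -7 < -4, -12 < -7.
So Match is strictly dominated for Firm B.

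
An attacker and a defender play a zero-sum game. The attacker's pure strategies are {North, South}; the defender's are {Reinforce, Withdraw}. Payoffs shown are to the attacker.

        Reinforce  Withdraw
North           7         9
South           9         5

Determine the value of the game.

Row minima: North → 7, South → 5; maximin = 7.
Column maxima: Reinforce → 9, Withdraw → 9; minimax = 9.
7 ≠ 9, so there is no saddle point; optimal play is mixed.
Let the attacker play North with probability p. Expected payoff against Reinforce: 7p + 9(1−p) = −2p + 9; against Withdraw: 9p + 5(1−p) = 4p + 5.
Setting these equal: −2p + 9 = 4p + 5 ⇒ −6p = -4 ⇒ p = 2/3, and the value is (-2)·(2/3) + 9 = 23/3.
For the defender: with q = P(Reinforce), equating North's and South's payoffs gives −2q + 9 = 4q + 5 ⇒ q = 2/3.

23/3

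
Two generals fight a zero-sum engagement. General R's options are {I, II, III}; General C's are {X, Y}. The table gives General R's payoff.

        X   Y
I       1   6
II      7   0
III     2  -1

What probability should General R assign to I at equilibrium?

Row minima: I → 1, II → 0, III → -1; maximin = 1.
Column maxima: X → 7, Y → 6; minimax = 6.
1 ≠ 6, so there is no saddle point; optimal play is mixed.
III is strictly dominated by II, so General R never plays it.
On the remaining 2×2 (I, II vs X, Y):
Let General R play I with probability p. Expected payoff against X: 1p + 7(1−p) = −6p + 7; against Y: 6p + 0(1−p) = 6p.
Setting these equal: −6p + 7 = 6p ⇒ −12p = -7 ⇒ p = 7/12, and the value is (-6)·(7/12) + 7 = 7/2.
For General C: with q = P(X), equating I's and II's payoffs gives −5q + 6 = 7q ⇒ q = 1/2.

7/12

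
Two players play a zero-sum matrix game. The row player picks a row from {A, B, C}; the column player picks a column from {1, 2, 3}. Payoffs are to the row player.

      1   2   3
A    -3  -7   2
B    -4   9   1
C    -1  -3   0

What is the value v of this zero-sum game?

-7/5

Row minima: A → -7, B → -4, C → -3; maximin = -3.
Column maxima: 1 → -1, 2 → 9, 3 → 2; minimax = -1.
-3 ≠ -1, so there is no saddle point; optimal play is mixed.
3 is strictly dominated by 1 (it gives the row player strictly more in every row), so the column player never plays it.
With 3 eliminated, A is strictly dominated by C (C gives the row player strictly more in every remaining column), so the row player never plays it.
On the remaining 2×2 (B, C vs 1, 2):
Let the row player play B with probability p. Expected payoff against 1: (-4)p + (-1)(1−p) = −3p − 1; against 2: 9p + (-3)(1−p) = 12p − 3.
Setting these equal: −3p − 1 = 12p − 3 ⇒ −15p = -2 ⇒ p = 2/15, and the value is (-3)·(2/15) − 1 = -7/5.
For the column player: with q = P(1), equating B's and C's payoffs gives −13q + 9 = 2q − 3 ⇒ q = 4/5.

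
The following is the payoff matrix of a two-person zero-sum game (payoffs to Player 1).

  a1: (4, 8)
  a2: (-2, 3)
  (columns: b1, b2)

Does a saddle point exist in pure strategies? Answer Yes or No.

Row minima: a1 → 4, a2 → -2; maximin = 4.
Column maxima: b1 → 4, b2 → 8; minimax = 4.
maximin = minimax = 4, so a saddle point exists.

Yes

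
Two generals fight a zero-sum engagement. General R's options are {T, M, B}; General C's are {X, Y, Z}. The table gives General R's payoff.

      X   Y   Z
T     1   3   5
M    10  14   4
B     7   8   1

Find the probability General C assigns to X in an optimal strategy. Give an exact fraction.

Row minima: T → 1, M → 4, B → 1; maximin = 4.
Column maxima: X → 10, Y → 14, Z → 5; minimax = 5.
4 ≠ 5, so there is no saddle point; optimal play is mixed.
B is strictly dominated by M, so General R never plays it.
Y is strictly dominated by X (it gives General R strictly more in every row), so General C never plays it.
On the remaining 2×2 (T, M vs X, Z):
Let General R play T with probability p. Expected payoff against X: 1p + 10(1−p) = −9p + 10; against Z: 5p + 4(1−p) = p + 4.
Setting these equal: −9p + 10 = p + 4 ⇒ −10p = -6 ⇒ p = 3/5, and the value is (-9)·(3/5) + 10 = 23/5.
For General C: with q = P(X), equating T's and M's payoffs gives −4q + 5 = 6q + 4 ⇒ q = 1/10.

1/10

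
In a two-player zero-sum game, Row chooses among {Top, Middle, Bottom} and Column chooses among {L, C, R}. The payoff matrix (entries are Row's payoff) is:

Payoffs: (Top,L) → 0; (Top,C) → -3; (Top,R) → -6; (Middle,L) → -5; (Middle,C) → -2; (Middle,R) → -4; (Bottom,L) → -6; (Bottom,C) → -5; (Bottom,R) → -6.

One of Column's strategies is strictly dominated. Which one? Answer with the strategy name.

R holds Row's payoff strictly below C in every row: -6 < -3, -4 < -2, -6 < -5.
So C is strictly dominated for Column.

C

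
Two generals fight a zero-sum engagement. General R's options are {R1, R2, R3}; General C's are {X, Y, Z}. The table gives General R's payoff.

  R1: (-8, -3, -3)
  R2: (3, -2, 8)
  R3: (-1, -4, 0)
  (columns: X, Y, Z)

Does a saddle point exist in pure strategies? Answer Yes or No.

Row minima: R1 → -8, R2 → -2, R3 → -4; maximin = -2.
Column maxima: X → 3, Y → -2, Z → 8; minimax = -2.
maximin = minimax = -2, so a saddle point exists.

Yes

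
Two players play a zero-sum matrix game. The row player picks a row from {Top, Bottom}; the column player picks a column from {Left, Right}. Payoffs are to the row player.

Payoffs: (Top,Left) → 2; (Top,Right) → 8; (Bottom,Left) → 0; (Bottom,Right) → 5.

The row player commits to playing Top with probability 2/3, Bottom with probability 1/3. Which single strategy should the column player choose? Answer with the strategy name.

Left

If the column player plays Left, the row player's expected payoff is (2/3)·2 + (1/3)·0 = 4/3.
If the column player plays Right, the row player's expected payoff is (2/3)·8 + (1/3)·5 = 7.
The column player minimizes the row player's payoff; the smallest is 4/3, so the best response is Left.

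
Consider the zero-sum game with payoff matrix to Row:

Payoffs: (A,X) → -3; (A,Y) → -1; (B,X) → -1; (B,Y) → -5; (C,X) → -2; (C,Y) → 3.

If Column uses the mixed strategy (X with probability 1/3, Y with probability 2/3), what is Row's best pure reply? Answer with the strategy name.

C

Expected payoff of A: (1/3)·(-3) + (2/3)·(-1) = -5/3.
Expected payoff of B: (1/3)·(-1) + (2/3)·(-5) = -11/3.
Expected payoff of C: (1/3)·(-2) + (2/3)·3 = 4/3.
The largest is 4/3, so Row's best response is C.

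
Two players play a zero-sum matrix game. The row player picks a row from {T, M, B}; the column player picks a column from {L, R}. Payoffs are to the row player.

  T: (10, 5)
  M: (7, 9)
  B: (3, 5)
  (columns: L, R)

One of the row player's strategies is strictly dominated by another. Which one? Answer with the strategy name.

M gives a strictly higher payoff than B against every column: 7 > 3, 9 > 5.
So B is strictly dominated and the row player never plays it.

B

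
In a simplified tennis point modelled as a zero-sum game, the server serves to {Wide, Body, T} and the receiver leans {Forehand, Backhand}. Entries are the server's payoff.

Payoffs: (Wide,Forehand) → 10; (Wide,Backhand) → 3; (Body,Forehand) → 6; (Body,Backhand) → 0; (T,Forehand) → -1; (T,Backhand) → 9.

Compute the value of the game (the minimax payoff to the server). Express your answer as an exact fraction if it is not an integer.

Row minima: Wide → 3, Body → 0, T → -1; maximin = 3.
Column maxima: Forehand → 10, Backhand → 9; minimax = 9.
3 ≠ 9, so there is no saddle point; optimal play is mixed.
Body is strictly dominated by Wide, so the server never plays it.
On the remaining 2×2 (Wide, T vs Forehand, Backhand):
Let the server play Wide with probability p. Expected payoff against Forehand: 10p + (-1)(1−p) = 11p − 1; against Backhand: 3p + 9(1−p) = −6p + 9.
Setting these equal: 11p − 1 = −6p + 9 ⇒ 17p = 10 ⇒ p = 10/17, and the value is (11)·(10/17) − 1 = 93/17.
For the receiver: with q = P(Forehand), equating Wide's and T's payoffs gives 7q + 3 = −10q + 9 ⇒ q = 6/17.

93/17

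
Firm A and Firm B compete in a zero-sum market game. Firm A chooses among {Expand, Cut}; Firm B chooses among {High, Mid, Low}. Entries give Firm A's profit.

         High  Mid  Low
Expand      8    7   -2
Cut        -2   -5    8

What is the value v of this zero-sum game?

23/11

Row minima: Expand → -2, Cut → -5; maximin = -2.
Column maxima: High → 8, Mid → 7, Low → 8; minimax = 7.
-2 ≠ 7, so there is no saddle point; optimal play is mixed.
High is strictly dominated by Mid (it gives Firm A strictly more in every row), so Firm B never plays it.
On the remaining 2×2 (Expand, Cut vs Mid, Low):
Let Firm A play Expand with probability p. Expected payoff against Mid: 7p + (-5)(1−p) = 12p − 5; against Low: (-2)p + 8(1−p) = −10p + 8.
Setting these equal: 12p − 5 = −10p + 8 ⇒ 22p = 13 ⇒ p = 13/22, and the value is (12)·(13/22) − 5 = 23/11.
For Firm B: with q = P(Mid), equating Expand's and Cut's payoffs gives 9q − 2 = −13q + 8 ⇒ q = 5/11.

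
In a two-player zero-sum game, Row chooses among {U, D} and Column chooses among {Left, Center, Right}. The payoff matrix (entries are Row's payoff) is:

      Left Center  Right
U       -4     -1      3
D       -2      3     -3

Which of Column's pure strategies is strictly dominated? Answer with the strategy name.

Left holds Row's payoff strictly below Center in every row: -4 < -1, -2 < 3.
So Center is strictly dominated for Column.

Center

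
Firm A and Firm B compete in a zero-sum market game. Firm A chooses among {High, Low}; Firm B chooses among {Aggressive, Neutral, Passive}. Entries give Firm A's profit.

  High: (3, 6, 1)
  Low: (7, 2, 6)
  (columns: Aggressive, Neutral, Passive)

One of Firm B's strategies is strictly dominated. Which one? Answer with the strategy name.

Aggressive

Passive holds Firm A's payoff strictly below Aggressive in every row: 1 < 3, 6 < 7.
So Aggressive is strictly dominated for Firm B.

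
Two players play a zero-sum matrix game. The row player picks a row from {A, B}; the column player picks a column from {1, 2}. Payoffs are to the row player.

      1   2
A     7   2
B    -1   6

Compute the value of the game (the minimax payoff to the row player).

Row minima: A → 2, B → -1; maximin = 2.
Column maxima: 1 → 7, 2 → 6; minimax = 6.
2 ≠ 6, so there is no saddle point; optimal play is mixed.
Let the row player play A with probability p. Expected payoff against 1: 7p + (-1)(1−p) = 8p − 1; against 2: 2p + 6(1−p) = −4p + 6.
Setting these equal: 8p − 1 = −4p + 6 ⇒ 12p = 7 ⇒ p = 7/12, and the value is (8)·(7/12) − 1 = 11/3.
For the column player: with q = P(1), equating A's and B's payoffs gives 5q + 2 = −7q + 6 ⇒ q = 1/3.

11/3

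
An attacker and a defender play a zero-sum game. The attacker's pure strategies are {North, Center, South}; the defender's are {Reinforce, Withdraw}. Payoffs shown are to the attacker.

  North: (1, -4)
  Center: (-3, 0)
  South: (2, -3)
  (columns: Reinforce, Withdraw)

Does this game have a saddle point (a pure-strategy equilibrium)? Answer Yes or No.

No

Row minima: North → -4, Center → -3, South → -3; maximin = -3.
Column maxima: Reinforce → 2, Withdraw → 0; minimax = 0.
-3 ≠ 0, so no pure-strategy equilibrium exists.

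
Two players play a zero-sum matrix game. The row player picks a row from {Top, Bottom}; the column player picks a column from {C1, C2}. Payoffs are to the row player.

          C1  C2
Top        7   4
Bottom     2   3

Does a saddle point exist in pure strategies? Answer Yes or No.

Row minima: Top → 4, Bottom → 2; maximin = 4.
Column maxima: C1 → 7, C2 → 4; minimax = 4.
maximin = minimax = 4, so a saddle point exists.

Yes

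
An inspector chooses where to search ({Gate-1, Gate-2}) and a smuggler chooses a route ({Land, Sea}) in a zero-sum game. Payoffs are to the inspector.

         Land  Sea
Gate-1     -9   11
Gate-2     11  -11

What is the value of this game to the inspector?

11/21

Row minima: Gate-1 → -9, Gate-2 → -11; maximin = -9.
Column maxima: Land → 11, Sea → 11; minimax = 11.
-9 ≠ 11, so there is no saddle point; optimal play is mixed.
Let the inspector play Gate-1 with probability p. Expected payoff against Land: (-9)p + 11(1−p) = −20p + 11; against Sea: 11p + (-11)(1−p) = 22p − 11.
Setting these equal: −20p + 11 = 22p − 11 ⇒ −42p = -22 ⇒ p = 11/21, and the value is (-20)·(11/21) + 11 = 11/21.
For the smuggler: with q = P(Land), equating Gate-1's and Gate-2's payoffs gives −20q + 11 = 22q − 11 ⇒ q = 11/21.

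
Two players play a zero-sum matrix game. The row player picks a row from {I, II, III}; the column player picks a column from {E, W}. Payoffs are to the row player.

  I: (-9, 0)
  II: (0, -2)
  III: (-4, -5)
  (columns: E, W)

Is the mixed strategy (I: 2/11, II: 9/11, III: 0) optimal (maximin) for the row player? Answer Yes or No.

Against E this mix gives (2/11)·(-9) + (9/11)·0 = -18/11.
Against W this mix gives (2/11)·0 + (9/11)·(-2) = -18/11.
All of the column player's active replies (E, W) yield -18/11, and no column does worse for the row player. The mix makes the column player indifferent and guarantees -18/11, so it is optimal.

Yes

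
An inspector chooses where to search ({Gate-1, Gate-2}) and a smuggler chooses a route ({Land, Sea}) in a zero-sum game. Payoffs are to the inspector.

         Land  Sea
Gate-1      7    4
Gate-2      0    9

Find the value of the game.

21/4

Row minima: Gate-1 → 4, Gate-2 → 0; maximin = 4.
Column maxima: Land → 7, Sea → 9; minimax = 7.
4 ≠ 7, so there is no saddle point; optimal play is mixed.
Let the inspector play Gate-1 with probability p. Expected payoff against Land: 7p + 0(1−p) = 7p; against Sea: 4p + 9(1−p) = −5p + 9.
Setting these equal: 7p = −5p + 9 ⇒ 12p = 9 ⇒ p = 3/4, and the value is (7)·(3/4) = 21/4.
For the smuggler: with q = P(Land), equating Gate-1's and Gate-2's payoffs gives 3q + 4 = −9q + 9 ⇒ q = 5/12.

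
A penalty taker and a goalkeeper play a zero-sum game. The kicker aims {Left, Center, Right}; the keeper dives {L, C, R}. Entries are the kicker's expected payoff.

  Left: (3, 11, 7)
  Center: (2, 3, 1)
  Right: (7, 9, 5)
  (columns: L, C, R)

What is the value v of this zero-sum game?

Row minima: Left → 3, Center → 1, Right → 5; maximin = 5.
Column maxima: L → 7, C → 11, R → 7; minimax = 7.
5 ≠ 7, so there is no saddle point; optimal play is mixed.
Center is strictly dominated by Left, so the kicker never plays it.
C is strictly dominated by L (it gives the kicker strictly more in every row), so the keeper never plays it.
On the remaining 2×2 (Left, Right vs L, R):
Let the kicker play Left with probability p. Expected payoff against L: 3p + 7(1−p) = −4p + 7; against R: 7p + 5(1−p) = 2p + 5.
Setting these equal: −4p + 7 = 2p + 5 ⇒ −6p = -2 ⇒ p = 1/3, and the value is (-4)·(1/3) + 7 = 17/3.
For the keeper: with q = P(L), equating Left's and Right's payoffs gives −4q + 7 = 2q + 5 ⇒ q = 1/3.

17/3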